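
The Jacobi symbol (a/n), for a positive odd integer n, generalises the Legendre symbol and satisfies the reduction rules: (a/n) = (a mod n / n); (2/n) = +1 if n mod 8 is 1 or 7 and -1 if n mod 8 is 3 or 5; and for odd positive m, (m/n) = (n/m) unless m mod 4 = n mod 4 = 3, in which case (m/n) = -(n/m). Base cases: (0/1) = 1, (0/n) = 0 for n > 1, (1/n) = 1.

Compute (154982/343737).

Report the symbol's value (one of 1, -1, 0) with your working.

154982 = 2^1·77491; (2/343737) = +1 since 343737 mod 8 = 1, so (154982/343737) = (+1)^1·(77491/343737); sign now +1
reciprocity: (77491/343737) = +1·(343737/77491) since 77491 mod 4 = 3, 343737 mod 4 = 1; sign now +1
(343737/77491) = (33773/77491)   [reduce mod 77491]
reciprocity: (33773/77491) = +1·(77491/33773) since 33773 mod 4 = 1, 77491 mod 4 = 3; sign now +1
(77491/33773) = (9945/33773)   [reduce mod 33773]
reciprocity: (9945/33773) = +1·(33773/9945) since 9945 mod 4 = 1, 33773 mod 4 = 1; sign now +1
(33773/9945) = (3938/9945)   [reduce mod 9945]
3938 = 2^1·1969; (2/9945) = +1 since 9945 mod 8 = 1, so (3938/9945) = (+1)^1·(1969/9945); sign now +1
reciprocity: (1969/9945) = +1·(9945/1969) since 1969 mod 4 = 1, 9945 mod 4 = 1; sign now +1
(9945/1969) = (100/1969)   [reduce mod 1969]
100 = 2^2·25; (2/1969) = +1 since 1969 mod 8 = 1, so (100/1969) = (+1)^2·(25/1969); sign now +1
reciprocity: (25/1969) = +1·(1969/25) since 25 mod 4 = 1, 1969 mod 4 = 1; sign now +1
(1969/25) = (19/25)   [reduce mod 25]
reciprocity: (19/25) = +1·(25/19) since 19 mod 4 = 3, 25 mod 4 = 1; sign now +1
(25/19) = (6/19)   [reduce mod 19]
6 = 2^1·3; (2/19) = -1 since 19 mod 8 = 3, so (6/19) = (-1)^1·(3/19); sign now -1
reciprocity: (3/19) = -1·(19/3) since 3 mod 4 = 3, 19 mod 4 = 3; sign now +1
(19/3) = (1/3)   [reduce mod 3]
(1/3) = 1; final value = sign = +1

1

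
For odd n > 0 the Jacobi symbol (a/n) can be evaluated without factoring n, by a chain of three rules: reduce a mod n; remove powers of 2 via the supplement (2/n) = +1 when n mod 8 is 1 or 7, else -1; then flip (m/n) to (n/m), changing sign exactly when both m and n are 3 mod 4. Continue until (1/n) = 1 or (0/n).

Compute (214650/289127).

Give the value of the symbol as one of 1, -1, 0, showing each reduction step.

-1

214650 = 2^1·107325; (2/289127) = +1 since 289127 mod 8 = 7, so (214650/289127) = (+1)^1·(107325/289127); sign now +1
reciprocity: (107325/289127) = +1·(289127/107325) since 107325 mod 4 = 1, 289127 mod 4 = 3; sign now +1
(289127/107325) = (74477/107325)   [reduce mod 107325]
reciprocity: (74477/107325) = +1·(107325/74477) since 74477 mod 4 = 1, 107325 mod 4 = 1; sign now +1
(107325/74477) = (32848/74477)   [reduce mod 74477]
32848 = 2^4·2053; (2/74477) = -1 since 74477 mod 8 = 5, so (32848/74477) = (-1)^4·(2053/74477); sign now +1
reciprocity: (2053/74477) = +1·(74477/2053) since 2053 mod 4 = 1, 74477 mod 4 = 1; sign now +1
(74477/2053) = (569/2053)   [reduce mod 2053]
reciprocity: (569/2053) = +1·(2053/569) since 569 mod 4 = 1, 2053 mod 4 = 1; sign now +1
(2053/569) = (346/569)   [reduce mod 569]
346 = 2^1·173; (2/569) = +1 since 569 mod 8 = 1, so (346/569) = (+1)^1·(173/569); sign now +1
reciprocity: (173/569) = +1·(569/173) since 173 mod 4 = 1, 569 mod 4 = 1; sign now +1
(569/173) = (50/173)   [reduce mod 173]
50 = 2^1·25; (2/173) = -1 since 173 mod 8 = 5, so (50/173) = (-1)^1·(25/173); sign now -1
reciprocity: (25/173) = +1·(173/25) since 25 mod 4 = 1, 173 mod 4 = 1; sign now -1
(173/25) = (23/25)   [reduce mod 25]
reciprocity: (23/25) = +1·(25/23) since 23 mod 4 = 3, 25 mod 4 = 1; sign now -1
(25/23) = (2/23)   [reduce mod 23]
2 = 2^1·1; (2/23) = +1 since 23 mod 8 = 7, so (2/23) = (+1)^1·(1/23); sign now -1
(1/23) = 1; final value = sign = -1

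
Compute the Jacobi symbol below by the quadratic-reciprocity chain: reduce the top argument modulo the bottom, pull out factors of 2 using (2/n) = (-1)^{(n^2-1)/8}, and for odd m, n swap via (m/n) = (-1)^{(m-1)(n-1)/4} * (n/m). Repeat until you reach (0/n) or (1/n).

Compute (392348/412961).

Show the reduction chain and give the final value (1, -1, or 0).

factor out 2^2: 392348 = 2^2·98087; with 412961 mod 8 = 1, (2/412961) = +1; sign now +1; continue with (98087/412961)
flip (98087/412961) -> (412961/98087): both odd, 98087 mod 4 = 3, 412961 mod 4 = 1, so the flip contributes +1; sign now +1
(412961/98087): 412961 mod 98087 = 20613, so (412961/98087) = (20613/98087)
flip (20613/98087) -> (98087/20613): both odd, 20613 mod 4 = 1, 98087 mod 4 = 3, so the flip contributes +1; sign now +1
(98087/20613): 98087 mod 20613 = 15635, so (98087/20613) = (15635/20613)
flip (15635/20613) -> (20613/15635): both odd, 15635 mod 4 = 3, 20613 mod 4 = 1, so the flip contributes +1; sign now +1
(20613/15635): 20613 mod 15635 = 4978, so (20613/15635) = (4978/15635)
factor out 2^1: 4978 = 2^1·2489; with 15635 mod 8 = 3, (2/15635) = -1; sign now -1; continue with (2489/15635)
flip (2489/15635) -> (15635/2489): both odd, 2489 mod 4 = 1, 15635 mod 4 = 3, so the flip contributes +1; sign now -1
(15635/2489): 15635 mod 2489 = 701, so (15635/2489) = (701/2489)
flip (701/2489) -> (2489/701): both odd, 701 mod 4 = 1, 2489 mod 4 = 1, so the flip contributes +1; sign now -1
(2489/701): 2489 mod 701 = 386, so (2489/701) = (386/701)
factor out 2^1: 386 = 2^1·193; with 701 mod 8 = 5, (2/701) = -1; sign now +1; continue with (193/701)
flip (193/701) -> (701/193): both odd, 193 mod 4 = 1, 701 mod 4 = 1, so the flip contributes +1; sign now +1
(701/193): 701 mod 193 = 122, so (701/193) = (122/193)
factor out 2^1: 122 = 2^1·61; with 193 mod 8 = 1, (2/193) = +1; sign now +1; continue with (61/193)
flip (61/193) -> (193/61): both odd, 61 mod 4 = 1, 193 mod 4 = 1, so the flip contributes +1; sign now +1
(193/61): 193 mod 61 = 10, so (193/61) = (10/61)
factor out 2^1: 10 = 2^1·5; with 61 mod 8 = 5, (2/61) = -1; sign now -1; continue with (5/61)
flip (5/61) -> (61/5): both odd, 5 mod 4 = 1, 61 mod 4 = 1, so the flip contributes +1; sign now -1
(61/5): 61 mod 5 = 1, so (61/5) = (1/5)
reached (1/5) = 1, so the symbol is -1

-1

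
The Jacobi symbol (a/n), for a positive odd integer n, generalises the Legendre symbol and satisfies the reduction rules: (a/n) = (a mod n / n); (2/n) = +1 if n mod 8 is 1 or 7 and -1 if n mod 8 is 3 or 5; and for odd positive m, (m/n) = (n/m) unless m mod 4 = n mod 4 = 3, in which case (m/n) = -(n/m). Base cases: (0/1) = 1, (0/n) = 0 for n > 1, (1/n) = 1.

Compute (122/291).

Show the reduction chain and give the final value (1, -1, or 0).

122 = 2^1·61; (2/291) = -1 since 291 mod 8 = 3, so (122/291) = (-1)^1·(61/291); sign now -1
reciprocity: (61/291) = +1·(291/61) since 61 mod 4 = 1, 291 mod 4 = 3; sign now -1
(291/61) = (47/61)   [reduce mod 61]
reciprocity: (47/61) = +1·(61/47) since 47 mod 4 = 3, 61 mod 4 = 1; sign now -1
(61/47) = (14/47)   [reduce mod 47]
14 = 2^1·7; (2/47) = +1 since 47 mod 8 = 7, so (14/47) = (+1)^1·(7/47); sign now -1
reciprocity: (7/47) = -1·(47/7) since 7 mod 4 = 3, 47 mod 4 = 3; sign now +1
(47/7) = (5/7)   [reduce mod 7]
reciprocity: (5/7) = +1·(7/5) since 5 mod 4 = 1, 7 mod 4 = 3; sign now +1
(7/5) = (2/5)   [reduce mod 5]
2 = 2^1·1; (2/5) = -1 since 5 mod 8 = 5, so (2/5) = (-1)^1·(1/5); sign now -1
(1/5) = 1; final value = sign = -1

-1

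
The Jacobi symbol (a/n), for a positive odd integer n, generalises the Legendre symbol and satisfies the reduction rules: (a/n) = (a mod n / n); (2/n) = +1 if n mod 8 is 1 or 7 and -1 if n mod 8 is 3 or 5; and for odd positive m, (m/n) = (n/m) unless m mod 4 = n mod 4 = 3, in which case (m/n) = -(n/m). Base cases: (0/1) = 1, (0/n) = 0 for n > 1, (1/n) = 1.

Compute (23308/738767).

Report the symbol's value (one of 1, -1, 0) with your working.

-1

factor out 2^2: 23308 = 2^2·5827; with 738767 mod 8 = 7, (2/738767) = +1; sign now +1; continue with (5827/738767)
flip (5827/738767) -> (738767/5827): both odd, 5827 mod 4 = 3, 738767 mod 4 = 3, so the flip contributes -1; sign now -1
(738767/5827): 738767 mod 5827 = 4565, so (738767/5827) = (4565/5827)
flip (4565/5827) -> (5827/4565): both odd, 4565 mod 4 = 1, 5827 mod 4 = 3, so the flip contributes +1; sign now -1
(5827/4565): 5827 mod 4565 = 1262, so (5827/4565) = (1262/4565)
factor out 2^1: 1262 = 2^1·631; with 4565 mod 8 = 5, (2/4565) = -1; sign now +1; continue with (631/4565)
flip (631/4565) -> (4565/631): both odd, 631 mod 4 = 3, 4565 mod 4 = 1, so the flip contributes +1; sign now +1
(4565/631): 4565 mod 631 = 148, so (4565/631) = (148/631)
factor out 2^2: 148 = 2^2·37; with 631 mod 8 = 7, (2/631) = +1; sign now +1; continue with (37/631)
flip (37/631) -> (631/37): both odd, 37 mod 4 = 1, 631 mod 4 = 3, so the flip contributes +1; sign now +1
(631/37): 631 mod 37 = 2, so (631/37) = (2/37)
factor out 2^1: 2 = 2^1·1; with 37 mod 8 = 5, (2/37) = -1; sign now -1; continue with (1/37)
reached (1/37) = 1, so the symbol is -1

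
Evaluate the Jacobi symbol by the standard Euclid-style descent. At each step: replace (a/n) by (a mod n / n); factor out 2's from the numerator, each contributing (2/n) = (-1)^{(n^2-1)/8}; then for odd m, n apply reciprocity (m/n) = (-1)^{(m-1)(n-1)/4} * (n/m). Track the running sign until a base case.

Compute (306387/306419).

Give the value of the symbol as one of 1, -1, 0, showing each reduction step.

1

flip (306387/306419) -> (306419/306387): both odd, 306387 mod 4 = 3, 306419 mod 4 = 3, so the flip contributes -1; sign now -1
(306419/306387): 306419 mod 306387 = 32, so (306419/306387) = (32/306387)
factor out 2^5: 32 = 2^5·1; with 306387 mod 8 = 3, (2/306387) = -1; sign now +1; continue with (1/306387)
reached (1/306387) = 1, so the symbol is +1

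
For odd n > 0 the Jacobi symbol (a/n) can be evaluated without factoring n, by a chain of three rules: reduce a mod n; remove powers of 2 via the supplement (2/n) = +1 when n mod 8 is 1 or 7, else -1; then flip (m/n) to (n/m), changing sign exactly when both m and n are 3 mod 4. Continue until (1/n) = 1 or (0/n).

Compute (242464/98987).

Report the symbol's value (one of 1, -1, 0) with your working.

(242464/98987) = (44490/98987)   [reduce mod 98987]
44490 = 2^1·22245; (2/98987) = -1 since 98987 mod 8 = 3, so (44490/98987) = (-1)^1·(22245/98987); sign now -1
reciprocity: (22245/98987) = +1·(98987/22245) since 22245 mod 4 = 1, 98987 mod 4 = 3; sign now -1
(98987/22245) = (10007/22245)   [reduce mod 22245]
reciprocity: (10007/22245) = +1·(22245/10007) since 10007 mod 4 = 3, 22245 mod 4 = 1; sign now -1
(22245/10007) = (2231/10007)   [reduce mod 10007]
reciprocity: (2231/10007) = -1·(10007/2231) since 2231 mod 4 = 3, 10007 mod 4 = 3; sign now +1
(10007/2231) = (1083/2231)   [reduce mod 2231]
reciprocity: (1083/2231) = -1·(2231/1083) since 1083 mod 4 = 3, 2231 mod 4 = 3; sign now -1
(2231/1083) = (65/1083)   [reduce mod 1083]
reciprocity: (65/1083) = +1·(1083/65) since 65 mod 4 = 1, 1083 mod 4 = 3; sign now -1
(1083/65) = (43/65)   [reduce mod 65]
reciprocity: (43/65) = +1·(65/43) since 43 mod 4 = 3, 65 mod 4 = 1; sign now -1
(65/43) = (22/43)   [reduce mod 43]
22 = 2^1·11; (2/43) = -1 since 43 mod 8 = 3, so (22/43) = (-1)^1·(11/43); sign now +1
reciprocity: (11/43) = -1·(43/11) since 11 mod 4 = 3, 43 mod 4 = 3; sign now -1
(43/11) = (10/11)   [reduce mod 11]
10 = 2^1·5; (2/11) = -1 since 11 mod 8 = 3, so (10/11) = (-1)^1·(5/11); sign now +1
reciprocity: (5/11) = +1·(11/5) since 5 mod 4 = 1, 11 mod 4 = 3; sign now +1
(11/5) = (1/5)   [reduce mod 5]
(1/5) = 1; final value = sign = +1

1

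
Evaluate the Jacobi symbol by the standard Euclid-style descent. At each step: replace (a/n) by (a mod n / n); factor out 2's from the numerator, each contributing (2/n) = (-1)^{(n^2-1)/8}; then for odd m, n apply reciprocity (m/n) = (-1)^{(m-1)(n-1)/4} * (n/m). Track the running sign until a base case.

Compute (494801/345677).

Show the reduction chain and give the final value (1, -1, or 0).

0

(494801/345677) = (149124/345677)   [reduce mod 345677]
149124 = 2^2·37281; (2/345677) = -1 since 345677 mod 8 = 5, so (149124/345677) = (-1)^2·(37281/345677); sign now +1
reciprocity: (37281/345677) = +1·(345677/37281) since 37281 mod 4 = 1, 345677 mod 4 = 1; sign now +1
(345677/37281) = (10148/37281)   [reduce mod 37281]
10148 = 2^2·2537; (2/37281) = +1 since 37281 mod 8 = 1, so (10148/37281) = (+1)^2·(2537/37281); sign now +1
reciprocity: (2537/37281) = +1·(37281/2537) since 2537 mod 4 = 1, 37281 mod 4 = 1; sign now +1
(37281/2537) = (1763/2537)   [reduce mod 2537]
reciprocity: (1763/2537) = +1·(2537/1763) since 1763 mod 4 = 3, 2537 mod 4 = 1; sign now +1
(2537/1763) = (774/1763)   [reduce mod 1763]
774 = 2^1·387; (2/1763) = -1 since 1763 mod 8 = 3, so (774/1763) = (-1)^1·(387/1763); sign now -1
reciprocity: (387/1763) = -1·(1763/387) since 387 mod 4 = 3, 1763 mod 4 = 3; sign now +1
(1763/387) = (215/387)   [reduce mod 387]
reciprocity: (215/387) = -1·(387/215) since 215 mod 4 = 3, 387 mod 4 = 3; sign now -1
(387/215) = (172/215)   [reduce mod 215]
172 = 2^2·43; (2/215) = +1 since 215 mod 8 = 7, so (172/215) = (+1)^2·(43/215); sign now -1
reciprocity: (43/215) = -1·(215/43) since 43 mod 4 = 3, 215 mod 4 = 3; sign now +1
(215/43) = (0/43)   [reduce mod 43]
(0/43) = 0   [gcd(a, n) > 1]; final value = 0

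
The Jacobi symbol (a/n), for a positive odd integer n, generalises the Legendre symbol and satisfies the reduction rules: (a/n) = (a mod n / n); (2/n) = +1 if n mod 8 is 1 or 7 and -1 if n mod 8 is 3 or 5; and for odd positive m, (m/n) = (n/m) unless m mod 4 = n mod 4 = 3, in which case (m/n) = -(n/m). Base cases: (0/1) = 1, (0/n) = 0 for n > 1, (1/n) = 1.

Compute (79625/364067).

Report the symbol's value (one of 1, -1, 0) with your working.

flip (79625/364067) -> (364067/79625): both odd, 79625 mod 4 = 1, 364067 mod 4 = 3, so the flip contributes +1; sign now +1
(364067/79625): 364067 mod 79625 = 45567, so (364067/79625) = (45567/79625)
flip (45567/79625) -> (79625/45567): both odd, 45567 mod 4 = 3, 79625 mod 4 = 1, so the flip contributes +1; sign now +1
(79625/45567): 79625 mod 45567 = 34058, so (79625/45567) = (34058/45567)
factor out 2^1: 34058 = 2^1·17029; with 45567 mod 8 = 7, (2/45567) = +1; sign now +1; continue with (17029/45567)
flip (17029/45567) -> (45567/17029): both odd, 17029 mod 4 = 1, 45567 mod 4 = 3, so the flip contributes +1; sign now +1
(45567/17029): 45567 mod 17029 = 11509, so (45567/17029) = (11509/17029)
flip (11509/17029) -> (17029/11509): both odd, 11509 mod 4 = 1, 17029 mod 4 = 1, so the flip contributes +1; sign now +1
(17029/11509): 17029 mod 11509 = 5520, so (17029/11509) = (5520/11509)
factor out 2^4: 5520 = 2^4·345; with 11509 mod 8 = 5, (2/11509) = -1; sign now +1; continue with (345/11509)
flip (345/11509) -> (11509/345): both odd, 345 mod 4 = 1, 11509 mod 4 = 1, so the flip contributes +1; sign now +1
(11509/345): 11509 mod 345 = 124, so (11509/345) = (124/345)
factor out 2^2: 124 = 2^2·31; with 345 mod 8 = 1, (2/345) = +1; sign now +1; continue with (31/345)
flip (31/345) -> (345/31): both odd, 31 mod 4 = 3, 345 mod 4 = 1, so the flip contributes +1; sign now +1
(345/31): 345 mod 31 = 4, so (345/31) = (4/31)
factor out 2^2: 4 = 2^2·1; with 31 mod 8 = 7, (2/31) = +1; sign now +1; continue with (1/31)
reached (1/31) = 1, so the symbol is +1

1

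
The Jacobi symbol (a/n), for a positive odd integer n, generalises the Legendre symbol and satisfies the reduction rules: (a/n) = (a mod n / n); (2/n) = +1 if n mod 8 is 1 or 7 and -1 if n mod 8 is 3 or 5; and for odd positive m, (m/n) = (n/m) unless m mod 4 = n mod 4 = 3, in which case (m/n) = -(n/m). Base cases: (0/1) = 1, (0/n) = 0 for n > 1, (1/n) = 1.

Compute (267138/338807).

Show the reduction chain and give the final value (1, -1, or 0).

factor out 2^1: 267138 = 2^1·133569; with 338807 mod 8 = 7, (2/338807) = +1; sign now +1; continue with (133569/338807)
flip (133569/338807) -> (338807/133569): both odd, 133569 mod 4 = 1, 338807 mod 4 = 3, so the flip contributes +1; sign now +1
(338807/133569): 338807 mod 133569 = 71669, so (338807/133569) = (71669/133569)
flip (71669/133569) -> (133569/71669): both odd, 71669 mod 4 = 1, 133569 mod 4 = 1, so the flip contributes +1; sign now +1
(133569/71669): 133569 mod 71669 = 61900, so (133569/71669) = (61900/71669)
factor out 2^2: 61900 = 2^2·15475; with 71669 mod 8 = 5, (2/71669) = -1; sign now +1; continue with (15475/71669)
flip (15475/71669) -> (71669/15475): both odd, 15475 mod 4 = 3, 71669 mod 4 = 1, so the flip contributes +1; sign now +1
(71669/15475): 71669 mod 15475 = 9769, so (71669/15475) = (9769/15475)
flip (9769/15475) -> (15475/9769): both odd, 9769 mod 4 = 1, 15475 mod 4 = 3, so the flip contributes +1; sign now +1
(15475/9769): 15475 mod 9769 = 5706, so (15475/9769) = (5706/9769)
factor out 2^1: 5706 = 2^1·2853; with 9769 mod 8 = 1, (2/9769) = +1; sign now +1; continue with (2853/9769)
flip (2853/9769) -> (9769/2853): both odd, 2853 mod 4 = 1, 9769 mod 4 = 1, so the flip contributes +1; sign now +1
(9769/2853): 9769 mod 2853 = 1210, so (9769/2853) = (1210/2853)
factor out 2^1: 1210 = 2^1·605; with 2853 mod 8 = 5, (2/2853) = -1; sign now -1; continue with (605/2853)
flip (605/2853) -> (2853/605): both odd, 605 mod 4 = 1, 2853 mod 4 = 1, so the flip contributes +1; sign now -1
(2853/605): 2853 mod 605 = 433, so (2853/605) = (433/605)
flip (433/605) -> (605/433): both odd, 433 mod 4 = 1, 605 mod 4 = 1, so the flip contributes +1; sign now -1
(605/433): 605 mod 433 = 172, so (605/433) = (172/433)
factor out 2^2: 172 = 2^2·43; with 433 mod 8 = 1, (2/433) = +1; sign now -1; continue with (43/433)
flip (43/433) -> (433/43): both odd, 43 mod 4 = 3, 433 mod 4 = 1, so the flip contributes +1; sign now -1
(433/43): 433 mod 43 = 3, so (433/43) = (3/43)
flip (3/43) -> (43/3): both odd, 3 mod 4 = 3, 43 mod 4 = 3, so the flip contributes -1; sign now +1
(43/3): 43 mod 3 = 1, so (43/3) = (1/3)
reached (1/3) = 1, so the symbol is +1

1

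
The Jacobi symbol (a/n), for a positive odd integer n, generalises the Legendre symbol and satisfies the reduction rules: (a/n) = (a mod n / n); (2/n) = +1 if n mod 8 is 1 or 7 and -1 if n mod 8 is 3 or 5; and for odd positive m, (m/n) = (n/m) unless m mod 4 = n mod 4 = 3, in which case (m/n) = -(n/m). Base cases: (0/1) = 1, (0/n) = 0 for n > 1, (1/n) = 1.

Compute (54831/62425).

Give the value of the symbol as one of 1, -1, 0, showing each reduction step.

1

reciprocity: (54831/62425) = +1·(62425/54831) since 54831 mod 4 = 3, 62425 mod 4 = 1; sign now +1
(62425/54831) = (7594/54831)   [reduce mod 54831]
7594 = 2^1·3797; (2/54831) = +1 since 54831 mod 8 = 7, so (7594/54831) = (+1)^1·(3797/54831); sign now +1
reciprocity: (3797/54831) = +1·(54831/3797) since 3797 mod 4 = 1, 54831 mod 4 = 3; sign now +1
(54831/3797) = (1673/3797)   [reduce mod 3797]
reciprocity: (1673/3797) = +1·(3797/1673) since 1673 mod 4 = 1, 3797 mod 4 = 1; sign now +1
(3797/1673) = (451/1673)   [reduce mod 1673]
reciprocity: (451/1673) = +1·(1673/451) since 451 mod 4 = 3, 1673 mod 4 = 1; sign now +1
(1673/451) = (320/451)   [reduce mod 451]
320 = 2^6·5; (2/451) = -1 since 451 mod 8 = 3, so (320/451) = (-1)^6·(5/451); sign now +1
reciprocity: (5/451) = +1·(451/5) since 5 mod 4 = 1, 451 mod 4 = 3; sign now +1
(451/5) = (1/5)   [reduce mod 5]
(1/5) = 1; final value = sign = +1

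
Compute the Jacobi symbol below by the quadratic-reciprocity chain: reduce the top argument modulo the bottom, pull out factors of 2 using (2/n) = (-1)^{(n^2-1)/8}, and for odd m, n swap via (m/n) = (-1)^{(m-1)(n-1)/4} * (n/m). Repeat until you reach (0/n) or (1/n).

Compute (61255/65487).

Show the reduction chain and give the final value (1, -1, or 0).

-1

reciprocity: (61255/65487) = -1·(65487/61255) since 61255 mod 4 = 3, 65487 mod 4 = 3; sign now -1
(65487/61255) = (4232/61255)   [reduce mod 61255]
4232 = 2^3·529; (2/61255) = +1 since 61255 mod 8 = 7, so (4232/61255) = (+1)^3·(529/61255); sign now -1
reciprocity: (529/61255) = +1·(61255/529) since 529 mod 4 = 1, 61255 mod 4 = 3; sign now -1
(61255/529) = (420/529)   [reduce mod 529]
420 = 2^2·105; (2/529) = +1 since 529 mod 8 = 1, so (420/529) = (+1)^2·(105/529); sign now -1
reciprocity: (105/529) = +1·(529/105) since 105 mod 4 = 1, 529 mod 4 = 1; sign now -1
(529/105) = (4/105)   [reduce mod 105]
4 = 2^2·1; (2/105) = +1 since 105 mod 8 = 1, so (4/105) = (+1)^2·(1/105); sign now -1
(1/105) = 1; final value = sign = -1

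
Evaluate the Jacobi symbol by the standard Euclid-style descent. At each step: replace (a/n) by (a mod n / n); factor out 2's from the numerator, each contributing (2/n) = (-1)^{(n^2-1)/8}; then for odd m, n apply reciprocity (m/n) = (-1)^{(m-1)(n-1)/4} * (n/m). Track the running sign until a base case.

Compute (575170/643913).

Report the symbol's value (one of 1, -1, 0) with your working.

-1

factor out 2^1: 575170 = 2^1·287585; with 643913 mod 8 = 1, (2/643913) = +1; sign now +1; continue with (287585/643913)
flip (287585/643913) -> (643913/287585): both odd, 287585 mod 4 = 1, 643913 mod 4 = 1, so the flip contributes +1; sign now +1
(643913/287585): 643913 mod 287585 = 68743, so (643913/287585) = (68743/287585)
flip (68743/287585) -> (287585/68743): both odd, 68743 mod 4 = 3, 287585 mod 4 = 1, so the flip contributes +1; sign now +1
(287585/68743): 287585 mod 68743 = 12613, so (287585/68743) = (12613/68743)
flip (12613/68743) -> (68743/12613): both odd, 12613 mod 4 = 1, 68743 mod 4 = 3, so the flip contributes +1; sign now +1
(68743/12613): 68743 mod 12613 = 5678, so (68743/12613) = (5678/12613)
factor out 2^1: 5678 = 2^1·2839; with 12613 mod 8 = 5, (2/12613) = -1; sign now -1; continue with (2839/12613)
flip (2839/12613) -> (12613/2839): both odd, 2839 mod 4 = 3, 12613 mod 4 = 1, so the flip contributes +1; sign now -1
(12613/2839): 12613 mod 2839 = 1257, so (12613/2839) = (1257/2839)
flip (1257/2839) -> (2839/1257): both odd, 1257 mod 4 = 1, 2839 mod 4 = 3, so the flip contributes +1; sign now -1
(2839/1257): 2839 mod 1257 = 325, so (2839/1257) = (325/1257)
flip (325/1257) -> (1257/325): both odd, 325 mod 4 = 1, 1257 mod 4 = 1, so the flip contributes +1; sign now -1
(1257/325): 1257 mod 325 = 282, so (1257/325) = (282/325)
factor out 2^1: 282 = 2^1·141; with 325 mod 8 = 5, (2/325) = -1; sign now +1; continue with (141/325)
flip (141/325) -> (325/141): both odd, 141 mod 4 = 1, 325 mod 4 = 1, so the flip contributes +1; sign now +1
(325/141): 325 mod 141 = 43, so (325/141) = (43/141)
flip (43/141) -> (141/43): both odd, 43 mod 4 = 3, 141 mod 4 = 1, so the flip contributes +1; sign now +1
(141/43): 141 mod 43 = 12, so (141/43) = (12/43)
factor out 2^2: 12 = 2^2·3; with 43 mod 8 = 3, (2/43) = -1; sign now +1; continue with (3/43)
flip (3/43) -> (43/3): both odd, 3 mod 4 = 3, 43 mod 4 = 3, so the flip contributes -1; sign now -1
(43/3): 43 mod 3 = 1, so (43/3) = (1/3)
reached (1/3) = 1, so the symbol is -1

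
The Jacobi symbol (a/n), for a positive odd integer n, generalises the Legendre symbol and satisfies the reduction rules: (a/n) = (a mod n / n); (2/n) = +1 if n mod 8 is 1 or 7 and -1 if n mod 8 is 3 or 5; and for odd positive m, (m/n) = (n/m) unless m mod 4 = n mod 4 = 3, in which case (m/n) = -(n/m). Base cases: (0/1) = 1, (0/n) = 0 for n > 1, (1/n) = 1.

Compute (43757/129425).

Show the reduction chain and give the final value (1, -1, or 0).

flip (43757/129425) -> (129425/43757): both odd, 43757 mod 4 = 1, 129425 mod 4 = 1, so the flip contributes +1; sign now +1
(129425/43757): 129425 mod 43757 = 41911, so (129425/43757) = (41911/43757)
flip (41911/43757) -> (43757/41911): both odd, 41911 mod 4 = 3, 43757 mod 4 = 1, so the flip contributes +1; sign now +1
(43757/41911): 43757 mod 41911 = 1846, so (43757/41911) = (1846/41911)
factor out 2^1: 1846 = 2^1·923; with 41911 mod 8 = 7, (2/41911) = +1; sign now +1; continue with (923/41911)
flip (923/41911) -> (41911/923): both odd, 923 mod 4 = 3, 41911 mod 4 = 3, so the flip contributes -1; sign now -1
(41911/923): 41911 mod 923 = 376, so (41911/923) = (376/923)
factor out 2^3: 376 = 2^3·47; with 923 mod 8 = 3, (2/923) = -1; sign now +1; continue with (47/923)
flip (47/923) -> (923/47): both odd, 47 mod 4 = 3, 923 mod 4 = 3, so the flip contributes -1; sign now -1
(923/47): 923 mod 47 = 30, so (923/47) = (30/47)
factor out 2^1: 30 = 2^1·15; with 47 mod 8 = 7, (2/47) = +1; sign now -1; continue with (15/47)
flip (15/47) -> (47/15): both odd, 15 mod 4 = 3, 47 mod 4 = 3, so the flip contributes -1; sign now +1
(47/15): 47 mod 15 = 2, so (47/15) = (2/15)
factor out 2^1: 2 = 2^1·1; with 15 mod 8 = 7, (2/15) = +1; sign now +1; continue with (1/15)
reached (1/15) = 1, so the symbol is +1

1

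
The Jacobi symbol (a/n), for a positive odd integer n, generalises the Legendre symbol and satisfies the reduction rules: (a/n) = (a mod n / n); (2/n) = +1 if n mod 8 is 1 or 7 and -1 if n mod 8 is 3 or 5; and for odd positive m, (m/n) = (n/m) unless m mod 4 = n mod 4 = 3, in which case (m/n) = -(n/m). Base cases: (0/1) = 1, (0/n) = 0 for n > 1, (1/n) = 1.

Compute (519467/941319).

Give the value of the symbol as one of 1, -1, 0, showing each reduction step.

-1

flip (519467/941319) -> (941319/519467): both odd, 519467 mod 4 = 3, 941319 mod 4 = 3, so the flip contributes -1; sign now -1
(941319/519467): 941319 mod 519467 = 421852, so (941319/519467) = (421852/519467)
factor out 2^2: 421852 = 2^2·105463; with 519467 mod 8 = 3, (2/519467) = -1; sign now -1; continue with (105463/519467)
flip (105463/519467) -> (519467/105463): both odd, 105463 mod 4 = 3, 519467 mod 4 = 3, so the flip contributes -1; sign now +1
(519467/105463): 519467 mod 105463 = 97615, so (519467/105463) = (97615/105463)
flip (97615/105463) -> (105463/97615): both odd, 97615 mod 4 = 3, 105463 mod 4 = 3, so the flip contributes -1; sign now -1
(105463/97615): 105463 mod 97615 = 7848, so (105463/97615) = (7848/97615)
factor out 2^3: 7848 = 2^3·981; with 97615 mod 8 = 7, (2/97615) = +1; sign now -1; continue with (981/97615)
flip (981/97615) -> (97615/981): both odd, 981 mod 4 = 1, 97615 mod 4 = 3, so the flip contributes +1; sign now -1
(97615/981): 97615 mod 981 = 496, so (97615/981) = (496/981)
factor out 2^4: 496 = 2^4·31; with 981 mod 8 = 5, (2/981) = -1; sign now -1; continue with (31/981)
flip (31/981) -> (981/31): both odd, 31 mod 4 = 3, 981 mod 4 = 1, so the flip contributes +1; sign now -1
(981/31): 981 mod 31 = 20, so (981/31) = (20/31)
factor out 2^2: 20 = 2^2·5; with 31 mod 8 = 7, (2/31) = +1; sign now -1; continue with (5/31)
flip (5/31) -> (31/5): both odd, 5 mod 4 = 1, 31 mod 4 = 3, so the flip contributes +1; sign now -1
(31/5): 31 mod 5 = 1, so (31/5) = (1/5)
reached (1/5) = 1, so the symbol is -1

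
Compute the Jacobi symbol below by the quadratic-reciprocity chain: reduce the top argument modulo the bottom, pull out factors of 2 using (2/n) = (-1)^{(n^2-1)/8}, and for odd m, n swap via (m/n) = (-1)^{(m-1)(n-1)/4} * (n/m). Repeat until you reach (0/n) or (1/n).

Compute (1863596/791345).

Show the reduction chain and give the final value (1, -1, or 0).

(1863596/791345): 1863596 mod 791345 = 280906, so (1863596/791345) = (280906/791345)
factor out 2^1: 280906 = 2^1·140453; with 791345 mod 8 = 1, (2/791345) = +1; sign now +1; continue with (140453/791345)
flip (140453/791345) -> (791345/140453): both odd, 140453 mod 4 = 1, 791345 mod 4 = 1, so the flip contributes +1; sign now +1
(791345/140453): 791345 mod 140453 = 89080, so (791345/140453) = (89080/140453)
factor out 2^3: 89080 = 2^3·11135; with 140453 mod 8 = 5, (2/140453) = -1; sign now -1; continue with (11135/140453)
flip (11135/140453) -> (140453/11135): both odd, 11135 mod 4 = 3, 140453 mod 4 = 1, so the flip contributes +1; sign now -1
(140453/11135): 140453 mod 11135 = 6833, so (140453/11135) = (6833/11135)
flip (6833/11135) -> (11135/6833): both odd, 6833 mod 4 = 1, 11135 mod 4 = 3, so the flip contributes +1; sign now -1
(11135/6833): 11135 mod 6833 = 4302, so (11135/6833) = (4302/6833)
factor out 2^1: 4302 = 2^1·2151; with 6833 mod 8 = 1, (2/6833) = +1; sign now -1; continue with (2151/6833)
flip (2151/6833) -> (6833/2151): both odd, 2151 mod 4 = 3, 6833 mod 4 = 1, so the flip contributes +1; sign now -1
(6833/2151): 6833 mod 2151 = 380, so (6833/2151) = (380/2151)
factor out 2^2: 380 = 2^2·95; with 2151 mod 8 = 7, (2/2151) = +1; sign now -1; continue with (95/2151)
flip (95/2151) -> (2151/95): both odd, 95 mod 4 = 3, 2151 mod 4 = 3, so the flip contributes -1; sign now +1
(2151/95): 2151 mod 95 = 61, so (2151/95) = (61/95)
flip (61/95) -> (95/61): both odd, 61 mod 4 = 1, 95 mod 4 = 3, so the flip contributes +1; sign now +1
(95/61): 95 mod 61 = 34, so (95/61) = (34/61)
factor out 2^1: 34 = 2^1·17; with 61 mod 8 = 5, (2/61) = -1; sign now -1; continue with (17/61)
flip (17/61) -> (61/17): both odd, 17 mod 4 = 1, 61 mod 4 = 1, so the flip contributes +1; sign now -1
(61/17): 61 mod 17 = 10, so (61/17) = (10/17)
factor out 2^1: 10 = 2^1·5; with 17 mod 8 = 1, (2/17) = +1; sign now -1; continue with (5/17)
flip (5/17) -> (17/5): both odd, 5 mod 4 = 1, 17 mod 4 = 1, so the flip contributes +1; sign now -1
(17/5): 17 mod 5 = 2, so (17/5) = (2/5)
factor out 2^1: 2 = 2^1·1; with 5 mod 8 = 5, (2/5) = -1; sign now +1; continue with (1/5)
reached (1/5) = 1, so the symbol is +1

1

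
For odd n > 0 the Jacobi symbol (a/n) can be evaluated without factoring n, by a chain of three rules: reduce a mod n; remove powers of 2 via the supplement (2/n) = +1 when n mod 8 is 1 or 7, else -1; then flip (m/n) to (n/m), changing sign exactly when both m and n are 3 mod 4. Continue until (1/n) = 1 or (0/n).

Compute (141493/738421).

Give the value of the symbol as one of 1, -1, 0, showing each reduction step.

reciprocity: (141493/738421) = +1·(738421/141493) since 141493 mod 4 = 1, 738421 mod 4 = 1; sign now +1
(738421/141493) = (30956/141493)   [reduce mod 141493]
30956 = 2^2·7739; (2/141493) = -1 since 141493 mod 8 = 5, so (30956/141493) = (-1)^2·(7739/141493); sign now +1
reciprocity: (7739/141493) = +1·(141493/7739) since 7739 mod 4 = 3, 141493 mod 4 = 1; sign now +1
(141493/7739) = (2191/7739)   [reduce mod 7739]
reciprocity: (2191/7739) = -1·(7739/2191) since 2191 mod 4 = 3, 7739 mod 4 = 3; sign now -1
(7739/2191) = (1166/2191)   [reduce mod 2191]
1166 = 2^1·583; (2/2191) = +1 since 2191 mod 8 = 7, so (1166/2191) = (+1)^1·(583/2191); sign now -1
reciprocity: (583/2191) = -1·(2191/583) since 583 mod 4 = 3, 2191 mod 4 = 3; sign now +1
(2191/583) = (442/583)   [reduce mod 583]
442 = 2^1·221; (2/583) = +1 since 583 mod 8 = 7, so (442/583) = (+1)^1·(221/583); sign now +1
reciprocity: (221/583) = +1·(583/221) since 221 mod 4 = 1, 583 mod 4 = 3; sign now +1
(583/221) = (141/221)   [reduce mod 221]
reciprocity: (141/221) = +1·(221/141) since 141 mod 4 = 1, 221 mod 4 = 1; sign now +1
(221/141) = (80/141)   [reduce mod 141]
80 = 2^4·5; (2/141) = -1 since 141 mod 8 = 5, so (80/141) = (-1)^4·(5/141); sign now +1
reciprocity: (5/141) = +1·(141/5) since 5 mod 4 = 1, 141 mod 4 = 1; sign now +1
(141/5) = (1/5)   [reduce mod 5]
(1/5) = 1; final value = sign = +1

1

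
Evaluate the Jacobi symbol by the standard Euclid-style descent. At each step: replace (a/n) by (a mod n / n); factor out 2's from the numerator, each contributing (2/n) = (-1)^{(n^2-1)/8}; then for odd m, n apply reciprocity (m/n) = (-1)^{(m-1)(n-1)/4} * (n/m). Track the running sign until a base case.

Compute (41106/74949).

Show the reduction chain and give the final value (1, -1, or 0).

41106 = 2^1·20553; (2/74949) = -1 since 74949 mod 8 = 5, so (41106/74949) = (-1)^1·(20553/74949); sign now -1
reciprocity: (20553/74949) = +1·(74949/20553) since 20553 mod 4 = 1, 74949 mod 4 = 1; sign now -1
(74949/20553) = (13290/20553)   [reduce mod 20553]
13290 = 2^1·6645; (2/20553) = +1 since 20553 mod 8 = 1, so (13290/20553) = (+1)^1·(6645/20553); sign now -1
reciprocity: (6645/20553) = +1·(20553/6645) since 6645 mod 4 = 1, 20553 mod 4 = 1; sign now -1
(20553/6645) = (618/6645)   [reduce mod 6645]
618 = 2^1·309; (2/6645) = -1 since 6645 mod 8 = 5, so (618/6645) = (-1)^1·(309/6645); sign now +1
reciprocity: (309/6645) = +1·(6645/309) since 309 mod 4 = 1, 6645 mod 4 = 1; sign now +1
(6645/309) = (156/309)   [reduce mod 309]
156 = 2^2·39; (2/309) = -1 since 309 mod 8 = 5, so (156/309) = (-1)^2·(39/309); sign now +1
reciprocity: (39/309) = +1·(309/39) since 39 mod 4 = 3, 309 mod 4 = 1; sign now +1
(309/39) = (36/39)   [reduce mod 39]
36 = 2^2·9; (2/39) = +1 since 39 mod 8 = 7, so (36/39) = (+1)^2·(9/39); sign now +1
reciprocity: (9/39) = +1·(39/9) since 9 mod 4 = 1, 39 mod 4 = 3; sign now +1
(39/9) = (3/9)   [reduce mod 9]
reciprocity: (3/9) = +1·(9/3) since 3 mod 4 = 3, 9 mod 4 = 1; sign now +1
(9/3) = (0/3)   [reduce mod 3]
(0/3) = 0   [gcd(a, n) > 1]; final value = 0

0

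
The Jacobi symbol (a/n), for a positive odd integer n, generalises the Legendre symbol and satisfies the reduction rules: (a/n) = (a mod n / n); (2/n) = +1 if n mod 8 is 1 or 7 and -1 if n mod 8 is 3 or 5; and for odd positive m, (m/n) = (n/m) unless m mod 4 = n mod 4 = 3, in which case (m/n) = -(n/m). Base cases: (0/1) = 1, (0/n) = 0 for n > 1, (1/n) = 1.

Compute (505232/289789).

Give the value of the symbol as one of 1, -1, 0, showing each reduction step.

1

(505232/289789) = (215443/289789)   [reduce mod 289789]
reciprocity: (215443/289789) = +1·(289789/215443) since 215443 mod 4 = 3, 289789 mod 4 = 1; sign now +1
(289789/215443) = (74346/215443)   [reduce mod 215443]
74346 = 2^1·37173; (2/215443) = -1 since 215443 mod 8 = 3, so (74346/215443) = (-1)^1·(37173/215443); sign now -1
reciprocity: (37173/215443) = +1·(215443/37173) since 37173 mod 4 = 1, 215443 mod 4 = 3; sign now -1
(215443/37173) = (29578/37173)   [reduce mod 37173]
29578 = 2^1·14789; (2/37173) = -1 since 37173 mod 8 = 5, so (29578/37173) = (-1)^1·(14789/37173); sign now +1
reciprocity: (14789/37173) = +1·(37173/14789) since 14789 mod 4 = 1, 37173 mod 4 = 1; sign now +1
(37173/14789) = (7595/14789)   [reduce mod 14789]
reciprocity: (7595/14789) = +1·(14789/7595) since 7595 mod 4 = 3, 14789 mod 4 = 1; sign now +1
(14789/7595) = (7194/7595)   [reduce mod 7595]
7194 = 2^1·3597; (2/7595) = -1 since 7595 mod 8 = 3, so (7194/7595) = (-1)^1·(3597/7595); sign now -1
reciprocity: (3597/7595) = +1·(7595/3597) since 3597 mod 4 = 1, 7595 mod 4 = 3; sign now -1
(7595/3597) = (401/3597)   [reduce mod 3597]
reciprocity: (401/3597) = +1·(3597/401) since 401 mod 4 = 1, 3597 mod 4 = 1; sign now -1
(3597/401) = (389/401)   [reduce mod 401]
reciprocity: (389/401) = +1·(401/389) since 389 mod 4 = 1, 401 mod 4 = 1; sign now -1
(401/389) = (12/389)   [reduce mod 389]
12 = 2^2·3; (2/389) = -1 since 389 mod 8 = 5, so (12/389) = (-1)^2·(3/389); sign now -1
reciprocity: (3/389) = +1·(389/3) since 3 mod 4 = 3, 389 mod 4 = 1; sign now -1
(389/3) = (2/3)   [reduce mod 3]
2 = 2^1·1; (2/3) = -1 since 3 mod 8 = 3, so (2/3) = (-1)^1·(1/3); sign now +1
(1/3) = 1; final value = sign = +1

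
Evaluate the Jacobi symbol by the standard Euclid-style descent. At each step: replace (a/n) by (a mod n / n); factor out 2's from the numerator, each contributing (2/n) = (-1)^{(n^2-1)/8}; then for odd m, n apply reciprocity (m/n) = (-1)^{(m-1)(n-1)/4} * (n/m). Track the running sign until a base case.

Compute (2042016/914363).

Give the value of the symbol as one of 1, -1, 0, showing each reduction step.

(2042016/914363): 2042016 mod 914363 = 213290, so (2042016/914363) = (213290/914363)
factor out 2^1: 213290 = 2^1·106645; with 914363 mod 8 = 3, (2/914363) = -1; sign now -1; continue with (106645/914363)
flip (106645/914363) -> (914363/106645): both odd, 106645 mod 4 = 1, 914363 mod 4 = 3, so the flip contributes +1; sign now -1
(914363/106645): 914363 mod 106645 = 61203, so (914363/106645) = (61203/106645)
flip (61203/106645) -> (106645/61203): both odd, 61203 mod 4 = 3, 106645 mod 4 = 1, so the flip contributes +1; sign now -1
(106645/61203): 106645 mod 61203 = 45442, so (106645/61203) = (45442/61203)
factor out 2^1: 45442 = 2^1·22721; with 61203 mod 8 = 3, (2/61203) = -1; sign now +1; continue with (22721/61203)
flip (22721/61203) -> (61203/22721): both odd, 22721 mod 4 = 1, 61203 mod 4 = 3, so the flip contributes +1; sign now +1
(61203/22721): 61203 mod 22721 = 15761, so (61203/22721) = (15761/22721)
flip (15761/22721) -> (22721/15761): both odd, 15761 mod 4 = 1, 22721 mod 4 = 1, so the flip contributes +1; sign now +1
(22721/15761): 22721 mod 15761 = 6960, so (22721/15761) = (6960/15761)
factor out 2^4: 6960 = 2^4·435; with 15761 mod 8 = 1, (2/15761) = +1; sign now +1; continue with (435/15761)
flip (435/15761) -> (15761/435): both odd, 435 mod 4 = 3, 15761 mod 4 = 1, so the flip contributes +1; sign now +1
(15761/435): 15761 mod 435 = 101, so (15761/435) = (101/435)
flip (101/435) -> (435/101): both odd, 101 mod 4 = 1, 435 mod 4 = 3, so the flip contributes +1; sign now +1
(435/101): 435 mod 101 = 31, so (435/101) = (31/101)
flip (31/101) -> (101/31): both odd, 31 mod 4 = 3, 101 mod 4 = 1, so the flip contributes +1; sign now +1
(101/31): 101 mod 31 = 8, so (101/31) = (8/31)
factor out 2^3: 8 = 2^3·1; with 31 mod 8 = 7, (2/31) = +1; sign now +1; continue with (1/31)
reached (1/31) = 1, so the symbol is +1

1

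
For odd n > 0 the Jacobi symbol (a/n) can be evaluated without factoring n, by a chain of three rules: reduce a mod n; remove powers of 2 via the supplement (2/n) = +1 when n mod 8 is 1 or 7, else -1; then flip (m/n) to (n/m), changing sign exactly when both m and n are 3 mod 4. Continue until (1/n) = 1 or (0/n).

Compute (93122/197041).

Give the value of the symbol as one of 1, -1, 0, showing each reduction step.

factor out 2^1: 93122 = 2^1·46561; with 197041 mod 8 = 1, (2/197041) = +1; sign now +1; continue with (46561/197041)
flip (46561/197041) -> (197041/46561): both odd, 46561 mod 4 = 1, 197041 mod 4 = 1, so the flip contributes +1; sign now +1
(197041/46561): 197041 mod 46561 = 10797, so (197041/46561) = (10797/46561)
flip (10797/46561) -> (46561/10797): both odd, 10797 mod 4 = 1, 46561 mod 4 = 1, so the flip contributes +1; sign now +1
(46561/10797): 46561 mod 10797 = 3373, so (46561/10797) = (3373/10797)
flip (3373/10797) -> (10797/3373): both odd, 3373 mod 4 = 1, 10797 mod 4 = 1, so the flip contributes +1; sign now +1
(10797/3373): 10797 mod 3373 = 678, so (10797/3373) = (678/3373)
factor out 2^1: 678 = 2^1·339; with 3373 mod 8 = 5, (2/3373) = -1; sign now -1; continue with (339/3373)
flip (339/3373) -> (3373/339): both odd, 339 mod 4 = 3, 3373 mod 4 = 1, so the flip contributes +1; sign now -1
(3373/339): 3373 mod 339 = 322, so (3373/339) = (322/339)
factor out 2^1: 322 = 2^1·161; with 339 mod 8 = 3, (2/339) = -1; sign now +1; continue with (161/339)
flip (161/339) -> (339/161): both odd, 161 mod 4 = 1, 339 mod 4 = 3, so the flip contributes +1; sign now +1
(339/161): 339 mod 161 = 17, so (339/161) = (17/161)
flip (17/161) -> (161/17): both odd, 17 mod 4 = 1, 161 mod 4 = 1, so the flip contributes +1; sign now +1
(161/17): 161 mod 17 = 8, so (161/17) = (8/17)
factor out 2^3: 8 = 2^3·1; with 17 mod 8 = 1, (2/17) = +1; sign now +1; continue with (1/17)
reached (1/17) = 1, so the symbol is +1

1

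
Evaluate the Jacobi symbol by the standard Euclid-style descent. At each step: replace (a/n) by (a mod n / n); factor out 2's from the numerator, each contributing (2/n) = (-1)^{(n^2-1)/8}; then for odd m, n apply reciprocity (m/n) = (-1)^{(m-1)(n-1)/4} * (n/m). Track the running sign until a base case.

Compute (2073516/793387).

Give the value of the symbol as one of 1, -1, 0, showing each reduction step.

1

(2073516/793387): 2073516 mod 793387 = 486742, so (2073516/793387) = (486742/793387)
factor out 2^1: 486742 = 2^1·243371; with 793387 mod 8 = 3, (2/793387) = -1; sign now -1; continue with (243371/793387)
flip (243371/793387) -> (793387/243371): both odd, 243371 mod 4 = 3, 793387 mod 4 = 3, so the flip contributes -1; sign now +1
(793387/243371): 793387 mod 243371 = 63274, so (793387/243371) = (63274/243371)
factor out 2^1: 63274 = 2^1·31637; with 243371 mod 8 = 3, (2/243371) = -1; sign now -1; continue with (31637/243371)
flip (31637/243371) -> (243371/31637): both odd, 31637 mod 4 = 1, 243371 mod 4 = 3, so the flip contributes +1; sign now -1
(243371/31637): 243371 mod 31637 = 21912, so (243371/31637) = (21912/31637)
factor out 2^3: 21912 = 2^3·2739; with 31637 mod 8 = 5, (2/31637) = -1; sign now +1; continue with (2739/31637)
flip (2739/31637) -> (31637/2739): both odd, 2739 mod 4 = 3, 31637 mod 4 = 1, so the flip contributes +1; sign now +1
(31637/2739): 31637 mod 2739 = 1508, so (31637/2739) = (1508/2739)
factor out 2^2: 1508 = 2^2·377; with 2739 mod 8 = 3, (2/2739) = -1; sign now +1; continue with (377/2739)
flip (377/2739) -> (2739/377): both odd, 377 mod 4 = 1, 2739 mod 4 = 3, so the flip contributes +1; sign now +1
(2739/377): 2739 mod 377 = 100, so (2739/377) = (100/377)
factor out 2^2: 100 = 2^2·25; with 377 mod 8 = 1, (2/377) = +1; sign now +1; continue with (25/377)
flip (25/377) -> (377/25): both odd, 25 mod 4 = 1, 377 mod 4 = 1, so the flip contributes +1; sign now +1
(377/25): 377 mod 25 = 2, so (377/25) = (2/25)
factor out 2^1: 2 = 2^1·1; with 25 mod 8 = 1, (2/25) = +1; sign now +1; continue with (1/25)
reached (1/25) = 1, so the symbol is +1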